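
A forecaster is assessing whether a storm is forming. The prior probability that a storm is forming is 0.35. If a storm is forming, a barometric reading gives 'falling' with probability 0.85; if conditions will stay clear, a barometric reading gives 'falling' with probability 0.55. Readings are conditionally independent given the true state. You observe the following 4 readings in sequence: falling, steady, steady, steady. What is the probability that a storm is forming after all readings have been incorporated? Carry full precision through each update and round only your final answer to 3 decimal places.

0.030

After 'falling': P(storm) = 0.85·0.3500 / (0.85·0.3500 + 0.55·0.6500) ≈ 0.4542
After 'steady': P(storm) = 0.15·0.4542 / (0.15·0.4542 + 0.45·0.5458) ≈ 0.2172
After 'steady': P(storm) = 0.15·0.2172 / (0.15·0.2172 + 0.45·0.7828) ≈ 0.0846
After 'steady': P(storm) = 0.15·0.0846 / (0.15·0.0846 + 0.45·0.9154) ≈ 0.0299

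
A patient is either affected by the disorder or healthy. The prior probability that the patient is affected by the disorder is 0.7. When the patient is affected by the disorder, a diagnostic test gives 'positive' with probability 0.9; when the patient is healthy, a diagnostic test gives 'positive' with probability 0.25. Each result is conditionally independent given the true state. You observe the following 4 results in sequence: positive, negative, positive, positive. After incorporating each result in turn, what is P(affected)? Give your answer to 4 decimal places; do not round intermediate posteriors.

Each posterior becomes the prior for the next update.
After 'positive': P(affected) = 0.9·0.7000 / (0.9·0.7000 + 0.25·0.3000) ≈ 0.8936
After 'negative': P(affected) = 0.1·0.8936 / (0.1·0.8936 + 0.75·0.1064) ≈ 0.5283
After 'positive': P(affected) = 0.9·0.5283 / (0.9·0.5283 + 0.25·0.4717) ≈ 0.8013
After 'positive': P(affected) = 0.9·0.8013 / (0.9·0.8013 + 0.25·0.1987) ≈ 0.9355

0.9355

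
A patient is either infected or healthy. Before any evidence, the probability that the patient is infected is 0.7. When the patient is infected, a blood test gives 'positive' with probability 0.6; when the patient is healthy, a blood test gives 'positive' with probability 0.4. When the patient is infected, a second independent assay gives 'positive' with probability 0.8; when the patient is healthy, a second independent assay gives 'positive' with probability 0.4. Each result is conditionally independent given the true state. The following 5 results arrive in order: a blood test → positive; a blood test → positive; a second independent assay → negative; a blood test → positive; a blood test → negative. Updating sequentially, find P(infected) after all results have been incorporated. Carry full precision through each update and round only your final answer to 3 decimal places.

After a blood test='positive': P(infected) = 0.6·0.7000 / (0.6·0.7000 + 0.4·0.3000) ≈ 0.7778
After a blood test='positive': P(infected) = 0.6·0.7778 / (0.6·0.7778 + 0.4·0.2222) ≈ 0.8400
After a second independent assay='negative': P(infected) = 0.2·0.8400 / (0.2·0.8400 + 0.6·0.1600) ≈ 0.6364
After a blood test='positive': P(infected) = 0.6·0.6364 / (0.6·0.6364 + 0.4·0.3636) ≈ 0.7241
After a blood test='negative': P(infected) = 0.4·0.7241 / (0.4·0.7241 + 0.6·0.2759) ≈ 0.6364

0.636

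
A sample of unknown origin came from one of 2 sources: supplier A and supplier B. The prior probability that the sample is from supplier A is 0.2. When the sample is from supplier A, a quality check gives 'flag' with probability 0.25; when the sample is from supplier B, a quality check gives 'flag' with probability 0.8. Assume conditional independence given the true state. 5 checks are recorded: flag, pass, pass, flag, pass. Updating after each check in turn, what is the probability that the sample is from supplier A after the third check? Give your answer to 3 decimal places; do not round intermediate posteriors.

0.523

Apply Bayes' rule sequentially, carrying P(supplier A) forward.
After 'flag': P(supplier A) = 0.25·0.2000 / (0.25·0.2000 + 0.8·0.8000) ≈ 0.0725
After 'pass': P(supplier A) = 0.75·0.0725 / (0.75·0.0725 + 0.2·0.9275) ≈ 0.2266
After 'pass': P(supplier A) = 0.75·0.2266 / (0.75·0.2266 + 0.2·0.7734) ≈ 0.5235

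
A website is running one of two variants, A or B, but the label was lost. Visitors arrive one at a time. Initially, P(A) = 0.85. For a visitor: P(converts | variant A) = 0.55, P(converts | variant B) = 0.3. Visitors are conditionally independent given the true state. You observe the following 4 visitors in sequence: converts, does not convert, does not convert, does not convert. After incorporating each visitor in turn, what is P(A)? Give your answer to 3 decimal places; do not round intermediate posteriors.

0.734

After 'converts': P(A) = 0.55·0.8500 / (0.55·0.8500 + 0.3·0.1500) ≈ 0.9122
After 'does not convert': P(A) = 0.45·0.9122 / (0.45·0.9122 + 0.7·0.0878) ≈ 0.8698
After 'does not convert': P(A) = 0.45·0.8698 / (0.45·0.8698 + 0.7·0.1302) ≈ 0.8111
After 'does not convert': P(A) = 0.45·0.8111 / (0.45·0.8111 + 0.7·0.1889) ≈ 0.7340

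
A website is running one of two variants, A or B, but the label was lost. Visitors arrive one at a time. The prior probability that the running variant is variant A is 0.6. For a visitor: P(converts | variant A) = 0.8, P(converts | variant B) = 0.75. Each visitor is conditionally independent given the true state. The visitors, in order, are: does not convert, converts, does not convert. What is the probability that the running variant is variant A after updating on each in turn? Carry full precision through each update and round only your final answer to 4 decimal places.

After 'does not convert': P(A) = 0.2·0.6000 / (0.2·0.6000 + 0.25·0.4000) ≈ 0.5455
After 'converts': P(A) = 0.8·0.5455 / (0.8·0.5455 + 0.75·0.4545) ≈ 0.5614
After 'does not convert': P(A) = 0.2·0.5614 / (0.2·0.5614 + 0.25·0.4386) ≈ 0.5059

0.5059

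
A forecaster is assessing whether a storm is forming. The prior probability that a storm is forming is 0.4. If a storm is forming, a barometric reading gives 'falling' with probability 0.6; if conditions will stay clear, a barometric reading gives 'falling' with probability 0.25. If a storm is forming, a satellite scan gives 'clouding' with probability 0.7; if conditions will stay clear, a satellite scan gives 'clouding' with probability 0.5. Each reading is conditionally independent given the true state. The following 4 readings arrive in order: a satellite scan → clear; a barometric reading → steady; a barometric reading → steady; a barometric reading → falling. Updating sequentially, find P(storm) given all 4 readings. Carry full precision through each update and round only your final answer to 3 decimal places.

Apply Bayes' rule sequentially, carrying P(storm) forward.
After a satellite scan='clear': P(storm) = 0.3·0.4000 / (0.3·0.4000 + 0.5·0.6000) ≈ 0.2857
After a barometric reading='steady': P(storm) = 0.4·0.2857 / (0.4·0.2857 + 0.75·0.7143) ≈ 0.1758
After a barometric reading='steady': P(storm) = 0.4·0.1758 / (0.4·0.1758 + 0.75·0.8242) ≈ 0.1022
After a barometric reading='falling': P(storm) = 0.6·0.1022 / (0.6·0.1022 + 0.25·0.8978) ≈ 0.2145

0.214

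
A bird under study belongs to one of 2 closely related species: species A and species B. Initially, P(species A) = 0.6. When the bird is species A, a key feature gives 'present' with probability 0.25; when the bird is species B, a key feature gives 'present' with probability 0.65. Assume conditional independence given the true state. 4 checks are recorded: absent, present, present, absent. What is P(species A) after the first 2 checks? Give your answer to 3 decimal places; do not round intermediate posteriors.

0.553

After 'absent': P(species A) = 0.75·0.6000 / (0.75·0.6000 + 0.35·0.4000) ≈ 0.7627
After 'present': P(species A) = 0.25·0.7627 / (0.25·0.7627 + 0.65·0.2373) ≈ 0.5528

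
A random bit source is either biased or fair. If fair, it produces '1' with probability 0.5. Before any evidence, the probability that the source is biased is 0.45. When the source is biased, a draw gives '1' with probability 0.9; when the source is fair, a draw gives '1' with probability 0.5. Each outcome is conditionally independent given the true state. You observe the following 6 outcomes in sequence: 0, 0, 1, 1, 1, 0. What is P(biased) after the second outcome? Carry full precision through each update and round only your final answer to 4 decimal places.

Apply Bayes' rule sequentially, carrying P(biased) forward.
After '0': P(biased) = 0.1·0.4500 / (0.1·0.4500 + 0.5·0.5500) ≈ 0.1406
After '0': P(biased) = 0.1·0.1406 / (0.1·0.1406 + 0.5·0.8594) ≈ 0.0317

0.0317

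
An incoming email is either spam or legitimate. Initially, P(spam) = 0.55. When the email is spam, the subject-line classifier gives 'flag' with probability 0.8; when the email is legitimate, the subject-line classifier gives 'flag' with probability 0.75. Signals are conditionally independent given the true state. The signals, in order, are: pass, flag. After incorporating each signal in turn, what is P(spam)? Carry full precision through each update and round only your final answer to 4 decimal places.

0.5105

After 'pass': P(spam) = 0.2·0.5500 / (0.2·0.5500 + 0.25·0.4500) ≈ 0.4944
After 'flag': P(spam) = 0.8·0.4944 / (0.8·0.4944 + 0.75·0.5056) ≈ 0.5105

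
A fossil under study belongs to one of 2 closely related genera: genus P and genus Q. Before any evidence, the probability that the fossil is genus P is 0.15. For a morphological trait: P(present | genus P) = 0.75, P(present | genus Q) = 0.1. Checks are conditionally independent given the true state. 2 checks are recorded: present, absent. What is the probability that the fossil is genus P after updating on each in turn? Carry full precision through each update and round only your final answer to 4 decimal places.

0.2688

After 'present': P(genus P) = 0.75·0.1500 / (0.75·0.1500 + 0.1·0.8500) ≈ 0.5696
After 'absent': P(genus P) = 0.25·0.5696 / (0.25·0.5696 + 0.9·0.4304) ≈ 0.2688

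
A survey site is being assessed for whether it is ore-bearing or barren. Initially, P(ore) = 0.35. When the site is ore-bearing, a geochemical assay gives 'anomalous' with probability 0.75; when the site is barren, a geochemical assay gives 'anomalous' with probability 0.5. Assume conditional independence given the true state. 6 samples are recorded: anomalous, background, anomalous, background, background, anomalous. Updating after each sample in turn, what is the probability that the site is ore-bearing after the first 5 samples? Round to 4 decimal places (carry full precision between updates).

0.1315

After 'anomalous': P(ore) = 0.75·0.3500 / (0.75·0.3500 + 0.5·0.6500) ≈ 0.4468
After 'background': P(ore) = 0.25·0.4468 / (0.25·0.4468 + 0.5·0.5532) ≈ 0.2877
After 'anomalous': P(ore) = 0.75·0.2877 / (0.75·0.2877 + 0.5·0.7123) ≈ 0.3772
After 'background': P(ore) = 0.25·0.3772 / (0.25·0.3772 + 0.5·0.6228) ≈ 0.2325
After 'background': P(ore) = 0.25·0.2325 / (0.25·0.2325 + 0.5·0.7675) ≈ 0.1315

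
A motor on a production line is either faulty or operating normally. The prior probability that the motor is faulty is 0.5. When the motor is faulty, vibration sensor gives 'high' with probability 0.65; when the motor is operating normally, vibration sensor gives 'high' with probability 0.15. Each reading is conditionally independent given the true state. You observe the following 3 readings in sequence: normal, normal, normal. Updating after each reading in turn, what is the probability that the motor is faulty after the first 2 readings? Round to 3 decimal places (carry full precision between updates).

Apply Bayes' rule sequentially, carrying P(faulty) forward.
After 'normal': P(faulty) = 0.35·0.5000 / (0.35·0.5000 + 0.85·0.5000) ≈ 0.2917
After 'normal': P(faulty) = 0.35·0.2917 / (0.35·0.2917 + 0.85·0.7083) ≈ 0.1450

0.145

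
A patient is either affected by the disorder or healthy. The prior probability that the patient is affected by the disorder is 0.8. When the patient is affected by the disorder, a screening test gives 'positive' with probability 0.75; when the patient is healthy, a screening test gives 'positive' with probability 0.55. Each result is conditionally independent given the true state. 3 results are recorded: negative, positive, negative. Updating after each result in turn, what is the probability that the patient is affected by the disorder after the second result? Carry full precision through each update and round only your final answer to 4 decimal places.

After 'negative': P(affected) = 0.25·0.8000 / (0.25·0.8000 + 0.45·0.2000) ≈ 0.6897
After 'positive': P(affected) = 0.75·0.6897 / (0.75·0.6897 + 0.55·0.3103) ≈ 0.7519

0.7519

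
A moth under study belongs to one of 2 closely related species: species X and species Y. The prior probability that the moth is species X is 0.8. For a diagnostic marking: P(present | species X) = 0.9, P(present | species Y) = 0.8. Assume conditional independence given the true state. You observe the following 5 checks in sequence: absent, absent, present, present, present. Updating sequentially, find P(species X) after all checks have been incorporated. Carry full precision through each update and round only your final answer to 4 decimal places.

After 'absent': P(species X) = 0.1·0.8000 / (0.1·0.8000 + 0.2·0.2000) ≈ 0.6667
After 'absent': P(species X) = 0.1·0.6667 / (0.1·0.6667 + 0.2·0.3333) ≈ 0.5000
After 'present': P(species X) = 0.9·0.5000 / (0.9·0.5000 + 0.8·0.5000) ≈ 0.5294
After 'present': P(species X) = 0.9·0.5294 / (0.9·0.5294 + 0.8·0.4706) ≈ 0.5586
After 'present': P(species X) = 0.9·0.5586 / (0.9·0.5586 + 0.8·0.4414) ≈ 0.5874

0.5874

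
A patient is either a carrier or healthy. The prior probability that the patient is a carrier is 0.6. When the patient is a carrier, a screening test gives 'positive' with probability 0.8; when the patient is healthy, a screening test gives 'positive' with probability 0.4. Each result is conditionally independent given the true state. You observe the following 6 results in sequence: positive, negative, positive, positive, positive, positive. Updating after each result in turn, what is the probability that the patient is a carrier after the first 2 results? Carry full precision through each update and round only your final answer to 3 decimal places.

After 'positive': P(carrier) = 0.8·0.6000 / (0.8·0.6000 + 0.4·0.4000) ≈ 0.7500
After 'negative': P(carrier) = 0.2·0.7500 / (0.2·0.7500 + 0.6·0.2500) ≈ 0.5000

0.500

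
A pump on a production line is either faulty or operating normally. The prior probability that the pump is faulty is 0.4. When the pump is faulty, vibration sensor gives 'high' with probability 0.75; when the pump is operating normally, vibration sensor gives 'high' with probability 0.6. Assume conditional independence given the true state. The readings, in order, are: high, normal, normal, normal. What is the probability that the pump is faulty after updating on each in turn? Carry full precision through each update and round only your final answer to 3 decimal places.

0.169

Apply Bayes' rule sequentially, carrying P(faulty) forward.
After 'high': P(faulty) = 0.75·0.4000 / (0.75·0.4000 + 0.6·0.6000) ≈ 0.4545
After 'normal': P(faulty) = 0.25·0.4545 / (0.25·0.4545 + 0.4·0.5455) ≈ 0.3425
After 'normal': P(faulty) = 0.25·0.3425 / (0.25·0.3425 + 0.4·0.6575) ≈ 0.2456
After 'normal': P(faulty) = 0.25·0.2456 / (0.25·0.2456 + 0.4·0.7544) ≈ 0.1691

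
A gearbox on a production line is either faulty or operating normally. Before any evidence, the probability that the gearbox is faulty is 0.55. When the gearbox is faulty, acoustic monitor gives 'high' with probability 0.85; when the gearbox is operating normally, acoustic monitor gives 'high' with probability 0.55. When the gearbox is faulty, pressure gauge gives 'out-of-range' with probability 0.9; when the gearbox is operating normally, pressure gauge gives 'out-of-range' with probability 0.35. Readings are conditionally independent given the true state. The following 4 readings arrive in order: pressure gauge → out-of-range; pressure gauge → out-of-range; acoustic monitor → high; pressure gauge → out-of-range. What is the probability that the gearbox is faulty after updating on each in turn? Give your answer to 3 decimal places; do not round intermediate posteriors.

0.970

After pressure gauge='out-of-range': P(faulty) = 0.9·0.5500 / (0.9·0.5500 + 0.35·0.4500) ≈ 0.7586
After pressure gauge='out-of-range': P(faulty) = 0.9·0.7586 / (0.9·0.7586 + 0.35·0.2414) ≈ 0.8899
After acoustic monitor='high': P(faulty) = 0.85·0.8899 / (0.85·0.8899 + 0.55·0.1101) ≈ 0.9259
After pressure gauge='out-of-range': P(faulty) = 0.9·0.9259 / (0.9·0.9259 + 0.35·0.0741) ≈ 0.9698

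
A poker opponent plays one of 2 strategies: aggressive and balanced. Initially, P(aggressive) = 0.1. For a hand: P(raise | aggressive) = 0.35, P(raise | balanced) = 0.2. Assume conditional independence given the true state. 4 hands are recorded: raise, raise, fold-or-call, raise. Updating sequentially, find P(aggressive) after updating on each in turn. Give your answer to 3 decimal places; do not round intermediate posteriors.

0.326

After 'raise': P(aggressive) = 0.35·0.1000 / (0.35·0.1000 + 0.2·0.9000) ≈ 0.1628
After 'raise': P(aggressive) = 0.35·0.1628 / (0.35·0.1628 + 0.2·0.8372) ≈ 0.2539
After 'fold-or-call': P(aggressive) = 0.65·0.2539 / (0.65·0.2539 + 0.8·0.7461) ≈ 0.2166
After 'raise': P(aggressive) = 0.35·0.2166 / (0.35·0.2166 + 0.2·0.7834) ≈ 0.3261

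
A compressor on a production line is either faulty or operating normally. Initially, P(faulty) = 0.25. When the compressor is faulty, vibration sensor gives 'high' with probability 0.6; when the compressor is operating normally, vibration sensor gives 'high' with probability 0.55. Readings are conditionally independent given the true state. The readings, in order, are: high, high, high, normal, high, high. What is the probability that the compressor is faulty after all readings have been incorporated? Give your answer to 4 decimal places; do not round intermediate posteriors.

0.3140

After 'high': P(faulty) = 0.6·0.2500 / (0.6·0.2500 + 0.55·0.7500) ≈ 0.2667
After 'high': P(faulty) = 0.6·0.2667 / (0.6·0.2667 + 0.55·0.7333) ≈ 0.2840
After 'high': P(faulty) = 0.6·0.2840 / (0.6·0.2840 + 0.55·0.7160) ≈ 0.3020
After 'normal': P(faulty) = 0.4·0.3020 / (0.4·0.3020 + 0.45·0.6980) ≈ 0.2778
After 'high': P(faulty) = 0.6·0.2778 / (0.6·0.2778 + 0.55·0.7222) ≈ 0.2956
After 'high': P(faulty) = 0.6·0.2956 / (0.6·0.2956 + 0.55·0.7044) ≈ 0.3140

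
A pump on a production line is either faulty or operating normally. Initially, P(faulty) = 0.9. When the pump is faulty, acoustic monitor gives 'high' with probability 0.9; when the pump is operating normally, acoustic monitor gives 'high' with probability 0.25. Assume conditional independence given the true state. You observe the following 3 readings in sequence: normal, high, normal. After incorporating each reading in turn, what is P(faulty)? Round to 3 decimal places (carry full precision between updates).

After 'normal': P(faulty) = 0.1·0.9000 / (0.1·0.9000 + 0.75·0.1000) ≈ 0.5455
After 'high': P(faulty) = 0.9·0.5455 / (0.9·0.5455 + 0.25·0.4545) ≈ 0.8120
After 'normal': P(faulty) = 0.1·0.8120 / (0.1·0.8120 + 0.75·0.1880) ≈ 0.3655

0.365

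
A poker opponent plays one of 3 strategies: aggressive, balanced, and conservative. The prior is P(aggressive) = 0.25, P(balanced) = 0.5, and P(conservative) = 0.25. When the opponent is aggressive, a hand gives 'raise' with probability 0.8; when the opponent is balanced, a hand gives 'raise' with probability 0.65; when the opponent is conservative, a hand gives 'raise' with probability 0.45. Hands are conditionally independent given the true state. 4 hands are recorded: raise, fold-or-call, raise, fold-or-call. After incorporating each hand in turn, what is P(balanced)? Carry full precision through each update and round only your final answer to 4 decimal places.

After 'raise': normaliser = 0.8·0.2500 + 0.65·0.5000 + 0.45·0.2500; P(aggressive) ≈ 0.3137, P(balanced) ≈ 0.5098, P(conservative) ≈ 0.1765
After 'fold-or-call': normaliser = 0.2·0.3137 + 0.35·0.5098 + 0.55·0.1765; P(aggressive) ≈ 0.1855, P(balanced) ≈ 0.5275, P(conservative) ≈ 0.2870
After 'raise': normaliser = 0.8·0.1855 + 0.65·0.5275 + 0.45·0.2870; P(aggressive) ≈ 0.2392, P(balanced) ≈ 0.5527, P(conservative) ≈ 0.2081
After 'fold-or-call': normaliser = 0.2·0.2392 + 0.35·0.5527 + 0.55·0.2081; P(aggressive) ≈ 0.1345, P(balanced) ≈ 0.5437, P(conservative) ≈ 0.3218

0.5437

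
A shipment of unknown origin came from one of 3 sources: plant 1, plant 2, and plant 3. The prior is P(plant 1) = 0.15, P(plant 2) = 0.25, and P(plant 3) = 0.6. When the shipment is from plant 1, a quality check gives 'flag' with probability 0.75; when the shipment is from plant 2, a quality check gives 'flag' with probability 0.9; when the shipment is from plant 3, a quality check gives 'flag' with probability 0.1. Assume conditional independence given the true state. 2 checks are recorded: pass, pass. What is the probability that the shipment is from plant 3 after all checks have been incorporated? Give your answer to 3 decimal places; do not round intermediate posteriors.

0.976

After 'pass': normaliser = 0.25·0.1500 + 0.1·0.2500 + 0.9·0.6000; P(plant 1) ≈ 0.0622, P(plant 2) ≈ 0.0415, P(plant 3) ≈ 0.8963
After 'pass': normaliser = 0.25·0.0622 + 0.1·0.0415 + 0.9·0.8963; P(plant 1) ≈ 0.0188, P(plant 2) ≈ 0.0050, P(plant 3) ≈ 0.9761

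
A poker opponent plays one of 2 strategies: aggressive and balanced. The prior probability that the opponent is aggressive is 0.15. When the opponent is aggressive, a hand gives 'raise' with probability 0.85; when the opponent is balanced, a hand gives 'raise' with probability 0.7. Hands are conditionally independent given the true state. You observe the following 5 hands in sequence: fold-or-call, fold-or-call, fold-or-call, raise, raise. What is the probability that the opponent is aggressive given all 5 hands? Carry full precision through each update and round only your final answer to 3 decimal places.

0.032

After 'fold-or-call': P(aggressive) = 0.15·0.1500 / (0.15·0.1500 + 0.3·0.8500) ≈ 0.0811
After 'fold-or-call': P(aggressive) = 0.15·0.0811 / (0.15·0.0811 + 0.3·0.9189) ≈ 0.0423
After 'fold-or-call': P(aggressive) = 0.15·0.0423 / (0.15·0.0423 + 0.3·0.9577) ≈ 0.0216
After 'raise': P(aggressive) = 0.85·0.0216 / (0.85·0.0216 + 0.7·0.9784) ≈ 0.0261
After 'raise': P(aggressive) = 0.85·0.0261 / (0.85·0.0261 + 0.7·0.9739) ≈ 0.0315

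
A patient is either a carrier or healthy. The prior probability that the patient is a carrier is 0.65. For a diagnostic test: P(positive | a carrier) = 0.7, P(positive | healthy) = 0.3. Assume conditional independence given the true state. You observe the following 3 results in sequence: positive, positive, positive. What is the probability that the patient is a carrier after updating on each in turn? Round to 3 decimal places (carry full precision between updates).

0.959

After 'positive': P(carrier) = 0.7·0.6500 / (0.7·0.6500 + 0.3·0.3500) ≈ 0.8125
After 'positive': P(carrier) = 0.7·0.8125 / (0.7·0.8125 + 0.3·0.1875) ≈ 0.9100
After 'positive': P(carrier) = 0.7·0.9100 / (0.7·0.9100 + 0.3·0.0900) ≈ 0.9593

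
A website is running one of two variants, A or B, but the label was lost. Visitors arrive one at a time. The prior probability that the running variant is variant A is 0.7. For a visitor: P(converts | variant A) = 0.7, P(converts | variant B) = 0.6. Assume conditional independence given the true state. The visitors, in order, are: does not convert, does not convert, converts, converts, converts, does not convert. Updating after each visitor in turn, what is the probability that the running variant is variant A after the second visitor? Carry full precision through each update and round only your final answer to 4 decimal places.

0.5676

After 'does not convert': P(A) = 0.3·0.7000 / (0.3·0.7000 + 0.4·0.3000) ≈ 0.6364
After 'does not convert': P(A) = 0.3·0.6364 / (0.3·0.6364 + 0.4·0.3636) ≈ 0.5676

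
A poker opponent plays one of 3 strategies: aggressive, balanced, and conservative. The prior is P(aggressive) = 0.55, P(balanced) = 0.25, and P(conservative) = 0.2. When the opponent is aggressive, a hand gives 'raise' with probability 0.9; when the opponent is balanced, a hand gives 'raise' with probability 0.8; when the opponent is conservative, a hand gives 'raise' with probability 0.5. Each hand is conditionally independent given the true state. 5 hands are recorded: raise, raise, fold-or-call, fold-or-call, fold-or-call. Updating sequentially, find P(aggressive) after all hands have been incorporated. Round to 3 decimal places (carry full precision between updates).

After 'raise': normaliser = 0.9·0.5500 + 0.8·0.2500 + 0.5·0.2000; P(aggressive) ≈ 0.6226, P(balanced) ≈ 0.2516, P(conservative) ≈ 0.1258
After 'raise': normaliser = 0.9·0.6226 + 0.8·0.2516 + 0.5·0.1258; P(aggressive) ≈ 0.6796, P(balanced) ≈ 0.2441, P(conservative) ≈ 0.0763
After 'fold-or-call': normaliser = 0.1·0.6796 + 0.2·0.2441 + 0.5·0.0763; P(aggressive) ≈ 0.4387, P(balanced) ≈ 0.3151, P(conservative) ≈ 0.2462
After 'fold-or-call': normaliser = 0.1·0.4387 + 0.2·0.3151 + 0.5·0.2462; P(aggressive) ≈ 0.1908, P(balanced) ≈ 0.2740, P(conservative) ≈ 0.5352
After 'fold-or-call': normaliser = 0.1·0.1908 + 0.2·0.2740 + 0.5·0.5352; P(aggressive) ≈ 0.0559, P(balanced) ≈ 0.1605, P(conservative) ≈ 0.7836

0.056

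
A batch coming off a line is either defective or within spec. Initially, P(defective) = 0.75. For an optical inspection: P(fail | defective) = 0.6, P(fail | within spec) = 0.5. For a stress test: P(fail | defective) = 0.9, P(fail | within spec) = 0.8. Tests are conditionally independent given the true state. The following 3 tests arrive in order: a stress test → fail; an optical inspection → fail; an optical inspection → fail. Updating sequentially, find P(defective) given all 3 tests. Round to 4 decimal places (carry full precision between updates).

0.8294

Each posterior becomes the prior for the next update.
After a stress test='fail': P(defective) = 0.9·0.7500 / (0.9·0.7500 + 0.8·0.2500) ≈ 0.7714
After an optical inspection='fail': P(defective) = 0.6·0.7714 / (0.6·0.7714 + 0.5·0.2286) ≈ 0.8020
After an optical inspection='fail': P(defective) = 0.6·0.8020 / (0.6·0.8020 + 0.5·0.1980) ≈ 0.8294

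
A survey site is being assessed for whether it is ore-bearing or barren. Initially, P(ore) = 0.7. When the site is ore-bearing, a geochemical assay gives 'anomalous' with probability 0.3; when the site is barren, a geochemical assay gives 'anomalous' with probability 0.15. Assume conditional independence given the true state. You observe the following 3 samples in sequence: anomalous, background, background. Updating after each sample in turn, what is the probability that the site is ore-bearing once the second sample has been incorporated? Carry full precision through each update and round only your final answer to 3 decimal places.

0.794

After 'anomalous': P(ore) = 0.3·0.7000 / (0.3·0.7000 + 0.15·0.3000) ≈ 0.8235
After 'background': P(ore) = 0.7·0.8235 / (0.7·0.8235 + 0.85·0.1765) ≈ 0.7935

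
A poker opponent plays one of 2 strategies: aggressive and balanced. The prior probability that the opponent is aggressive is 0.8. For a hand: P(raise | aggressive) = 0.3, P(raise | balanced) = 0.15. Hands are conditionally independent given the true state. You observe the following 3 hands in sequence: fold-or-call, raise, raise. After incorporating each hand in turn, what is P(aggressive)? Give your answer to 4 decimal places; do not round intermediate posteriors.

After 'fold-or-call': P(aggressive) = 0.7·0.8000 / (0.7·0.8000 + 0.85·0.2000) ≈ 0.7671
After 'raise': P(aggressive) = 0.3·0.7671 / (0.3·0.7671 + 0.15·0.2329) ≈ 0.8682
After 'raise': P(aggressive) = 0.3·0.8682 / (0.3·0.8682 + 0.15·0.1318) ≈ 0.9295

0.9295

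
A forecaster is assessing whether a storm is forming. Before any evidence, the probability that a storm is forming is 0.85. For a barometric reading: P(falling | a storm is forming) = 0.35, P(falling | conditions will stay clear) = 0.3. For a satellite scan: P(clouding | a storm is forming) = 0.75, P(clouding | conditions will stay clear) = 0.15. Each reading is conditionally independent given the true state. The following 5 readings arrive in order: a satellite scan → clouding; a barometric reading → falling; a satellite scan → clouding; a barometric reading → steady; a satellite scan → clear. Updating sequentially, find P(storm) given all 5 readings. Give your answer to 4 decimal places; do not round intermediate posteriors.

0.9783

After a satellite scan='clouding': P(storm) = 0.75·0.8500 / (0.75·0.8500 + 0.15·0.1500) ≈ 0.9659
After a barometric reading='falling': P(storm) = 0.35·0.9659 / (0.35·0.9659 + 0.3·0.0341) ≈ 0.9706
After a satellite scan='clouding': P(storm) = 0.75·0.9706 / (0.75·0.9706 + 0.15·0.0294) ≈ 0.9940
After a barometric reading='steady': P(storm) = 0.65·0.9940 / (0.65·0.9940 + 0.7·0.0060) ≈ 0.9935
After a satellite scan='clear': P(storm) = 0.25·0.9935 / (0.25·0.9935 + 0.85·0.0065) ≈ 0.9783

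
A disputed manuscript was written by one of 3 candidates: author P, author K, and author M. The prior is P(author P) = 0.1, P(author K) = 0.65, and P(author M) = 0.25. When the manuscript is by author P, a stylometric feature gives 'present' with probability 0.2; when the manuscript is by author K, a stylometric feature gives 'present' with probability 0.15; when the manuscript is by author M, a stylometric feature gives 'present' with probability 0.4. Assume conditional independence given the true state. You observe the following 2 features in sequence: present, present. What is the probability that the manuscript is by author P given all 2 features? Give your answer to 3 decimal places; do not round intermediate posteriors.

0.068

Apply Bayes' rule sequentially, carrying P(author P) forward.
After 'present': normaliser = 0.2·0.1000 + 0.15·0.6500 + 0.4·0.2500; P(author P) ≈ 0.0920, P(author K) ≈ 0.4483, P(author M) ≈ 0.4598
After 'present': normaliser = 0.2·0.0920 + 0.15·0.4483 + 0.4·0.4598; P(author P) ≈ 0.0682, P(author K) ≈ 0.2495, P(author M) ≈ 0.6823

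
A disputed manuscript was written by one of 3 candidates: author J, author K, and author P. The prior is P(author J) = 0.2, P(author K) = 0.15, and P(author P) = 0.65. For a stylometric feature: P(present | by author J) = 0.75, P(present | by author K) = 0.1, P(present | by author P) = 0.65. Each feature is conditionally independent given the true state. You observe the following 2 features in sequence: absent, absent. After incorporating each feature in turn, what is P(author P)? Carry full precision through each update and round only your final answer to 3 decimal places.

After 'absent': normaliser = 0.25·0.2000 + 0.9·0.1500 + 0.35·0.6500; P(author J) ≈ 0.1212, P(author K) ≈ 0.3273, P(author P) ≈ 0.5515
After 'absent': normaliser = 0.25·0.1212 + 0.9·0.3273 + 0.35·0.5515; P(author J) ≈ 0.0585, P(author K) ≈ 0.5688, P(author P) ≈ 0.3727

0.373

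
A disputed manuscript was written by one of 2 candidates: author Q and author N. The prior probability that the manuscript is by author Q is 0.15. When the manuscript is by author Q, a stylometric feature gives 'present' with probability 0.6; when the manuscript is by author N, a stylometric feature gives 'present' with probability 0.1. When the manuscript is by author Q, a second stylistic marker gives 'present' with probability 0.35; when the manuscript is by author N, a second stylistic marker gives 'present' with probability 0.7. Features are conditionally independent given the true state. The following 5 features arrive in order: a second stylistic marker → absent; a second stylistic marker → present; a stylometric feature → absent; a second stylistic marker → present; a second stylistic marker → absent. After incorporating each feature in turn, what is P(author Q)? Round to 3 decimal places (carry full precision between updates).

0.084

After a second stylistic marker='absent': P(author Q) = 0.65·0.1500 / (0.65·0.1500 + 0.3·0.8500) ≈ 0.2766
After a second stylistic marker='present': P(author Q) = 0.35·0.2766 / (0.35·0.2766 + 0.7·0.7234) ≈ 0.1605
After a stylometric feature='absent': P(author Q) = 0.4·0.1605 / (0.4·0.1605 + 0.9·0.8395) ≈ 0.0783
After a second stylistic marker='present': P(author Q) = 0.35·0.0783 / (0.35·0.0783 + 0.7·0.9217) ≈ 0.0408
After a second stylistic marker='absent': P(author Q) = 0.65·0.0408 / (0.65·0.0408 + 0.3·0.9592) ≈ 0.0843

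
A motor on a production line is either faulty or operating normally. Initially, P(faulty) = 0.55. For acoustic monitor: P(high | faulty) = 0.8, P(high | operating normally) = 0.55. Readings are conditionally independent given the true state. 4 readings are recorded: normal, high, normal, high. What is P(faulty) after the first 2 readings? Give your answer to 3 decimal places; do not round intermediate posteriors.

After 'normal': P(faulty) = 0.2·0.5500 / (0.2·0.5500 + 0.45·0.4500) ≈ 0.3520
After 'high': P(faulty) = 0.8·0.3520 / (0.8·0.3520 + 0.55·0.6480) ≈ 0.4414

0.441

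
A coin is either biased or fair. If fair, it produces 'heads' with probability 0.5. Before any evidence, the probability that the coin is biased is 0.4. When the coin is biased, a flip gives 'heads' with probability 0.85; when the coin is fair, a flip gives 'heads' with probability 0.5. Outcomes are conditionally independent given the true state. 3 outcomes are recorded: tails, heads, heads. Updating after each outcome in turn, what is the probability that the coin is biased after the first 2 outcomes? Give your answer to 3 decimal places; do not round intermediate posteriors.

0.254

After 'tails': P(biased) = 0.15·0.4000 / (0.15·0.4000 + 0.5·0.6000) ≈ 0.1667
After 'heads': P(biased) = 0.85·0.1667 / (0.85·0.1667 + 0.5·0.8333) ≈ 0.2537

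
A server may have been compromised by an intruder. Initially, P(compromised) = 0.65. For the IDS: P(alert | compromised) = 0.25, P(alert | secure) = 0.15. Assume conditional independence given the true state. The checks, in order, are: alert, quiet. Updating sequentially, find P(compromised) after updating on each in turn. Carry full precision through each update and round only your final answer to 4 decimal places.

0.7320

After 'alert': P(compromised) = 0.25·0.6500 / (0.25·0.6500 + 0.15·0.3500) ≈ 0.7558
After 'quiet': P(compromised) = 0.75·0.7558 / (0.75·0.7558 + 0.85·0.2442) ≈ 0.7320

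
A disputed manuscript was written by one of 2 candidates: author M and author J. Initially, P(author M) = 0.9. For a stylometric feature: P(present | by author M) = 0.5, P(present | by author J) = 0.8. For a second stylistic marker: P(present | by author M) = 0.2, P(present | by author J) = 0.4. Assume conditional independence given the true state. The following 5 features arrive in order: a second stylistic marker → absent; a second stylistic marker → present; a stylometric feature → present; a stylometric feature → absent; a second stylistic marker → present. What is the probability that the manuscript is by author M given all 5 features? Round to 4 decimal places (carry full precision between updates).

0.8242

After a second stylistic marker='absent': P(author M) = 0.8·0.9000 / (0.8·0.9000 + 0.6·0.1000) ≈ 0.9231
After a second stylistic marker='present': P(author M) = 0.2·0.9231 / (0.2·0.9231 + 0.4·0.0769) ≈ 0.8571
After a stylometric feature='present': P(author M) = 0.5·0.8571 / (0.5·0.8571 + 0.8·0.1429) ≈ 0.7895
After a stylometric feature='absent': P(author M) = 0.5·0.7895 / (0.5·0.7895 + 0.2·0.2105) ≈ 0.9036
After a second stylistic marker='present': P(author M) = 0.2·0.9036 / (0.2·0.9036 + 0.4·0.0964) ≈ 0.8242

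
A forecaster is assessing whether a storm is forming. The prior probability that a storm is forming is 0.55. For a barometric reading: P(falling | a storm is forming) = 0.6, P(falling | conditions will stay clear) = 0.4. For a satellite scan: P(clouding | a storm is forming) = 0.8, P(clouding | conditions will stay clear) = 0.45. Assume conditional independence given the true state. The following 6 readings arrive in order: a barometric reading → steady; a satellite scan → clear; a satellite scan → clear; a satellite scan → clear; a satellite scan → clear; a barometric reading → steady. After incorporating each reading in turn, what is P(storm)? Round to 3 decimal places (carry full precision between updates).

0.009

After a barometric reading='steady': P(storm) = 0.4·0.5500 / (0.4·0.5500 + 0.6·0.4500) ≈ 0.4490
After a satellite scan='clear': P(storm) = 0.2·0.4490 / (0.2·0.4490 + 0.55·0.5510) ≈ 0.2286
After a satellite scan='clear': P(storm) = 0.2·0.2286 / (0.2·0.2286 + 0.55·0.7714) ≈ 0.0973
After a satellite scan='clear': P(storm) = 0.2·0.0973 / (0.2·0.0973 + 0.55·0.9027) ≈ 0.0377
After a satellite scan='clear': P(storm) = 0.2·0.0377 / (0.2·0.0377 + 0.55·0.9623) ≈ 0.0140
After a barometric reading='steady': P(storm) = 0.4·0.0140 / (0.4·0.0140 + 0.6·0.9860) ≈ 0.0094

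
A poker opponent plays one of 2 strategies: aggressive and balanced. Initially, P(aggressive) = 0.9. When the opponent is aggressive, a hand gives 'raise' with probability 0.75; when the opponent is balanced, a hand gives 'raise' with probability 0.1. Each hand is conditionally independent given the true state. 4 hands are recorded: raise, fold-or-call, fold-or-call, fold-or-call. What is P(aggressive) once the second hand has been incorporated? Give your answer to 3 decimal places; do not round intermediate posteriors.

0.949

After 'raise': P(aggressive) = 0.75·0.9000 / (0.75·0.9000 + 0.1·0.1000) ≈ 0.9854
After 'fold-or-call': P(aggressive) = 0.25·0.9854 / (0.25·0.9854 + 0.9·0.0146) ≈ 0.9494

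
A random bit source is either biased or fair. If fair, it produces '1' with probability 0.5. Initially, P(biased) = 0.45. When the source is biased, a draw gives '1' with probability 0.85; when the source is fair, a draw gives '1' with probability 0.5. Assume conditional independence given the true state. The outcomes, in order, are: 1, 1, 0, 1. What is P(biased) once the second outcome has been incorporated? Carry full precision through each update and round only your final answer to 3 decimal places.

0.703

Apply Bayes' rule sequentially, carrying P(biased) forward.
After '1': P(biased) = 0.85·0.4500 / (0.85·0.4500 + 0.5·0.5500) ≈ 0.5817
After '1': P(biased) = 0.85·0.5817 / (0.85·0.5817 + 0.5·0.4183) ≈ 0.7028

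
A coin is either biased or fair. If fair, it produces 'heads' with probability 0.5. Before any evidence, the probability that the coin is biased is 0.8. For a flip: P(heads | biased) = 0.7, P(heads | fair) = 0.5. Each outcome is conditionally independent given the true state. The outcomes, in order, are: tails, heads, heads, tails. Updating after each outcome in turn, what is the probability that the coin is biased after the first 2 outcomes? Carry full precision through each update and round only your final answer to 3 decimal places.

0.771

After 'tails': P(biased) = 0.3·0.8000 / (0.3·0.8000 + 0.5·0.2000) ≈ 0.7059
After 'heads': P(biased) = 0.7·0.7059 / (0.7·0.7059 + 0.5·0.2941) ≈ 0.7706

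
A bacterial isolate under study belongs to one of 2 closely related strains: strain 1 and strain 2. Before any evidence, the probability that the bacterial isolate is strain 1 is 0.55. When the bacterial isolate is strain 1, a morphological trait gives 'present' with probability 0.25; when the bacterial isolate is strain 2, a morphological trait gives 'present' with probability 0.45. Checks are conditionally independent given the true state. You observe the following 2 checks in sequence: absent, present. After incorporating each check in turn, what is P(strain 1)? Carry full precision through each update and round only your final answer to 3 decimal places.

Apply Bayes' rule sequentially, carrying P(strain 1) forward.
After 'absent': P(strain 1) = 0.75·0.5500 / (0.75·0.5500 + 0.55·0.4500) ≈ 0.6250
After 'present': P(strain 1) = 0.25·0.6250 / (0.25·0.6250 + 0.45·0.3750) ≈ 0.4808

0.481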